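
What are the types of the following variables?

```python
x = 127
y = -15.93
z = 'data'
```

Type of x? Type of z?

x is int; z is str

int, str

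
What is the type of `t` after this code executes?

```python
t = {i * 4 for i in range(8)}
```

A set comprehension {expr for x in iterable} produces a set

set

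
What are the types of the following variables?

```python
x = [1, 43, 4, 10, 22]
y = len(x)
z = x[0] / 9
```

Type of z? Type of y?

int / int returns float; len() returns int

float, int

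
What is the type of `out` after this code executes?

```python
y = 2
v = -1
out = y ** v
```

int ** negative int returns float

float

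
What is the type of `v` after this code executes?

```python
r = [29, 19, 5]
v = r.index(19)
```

list.index() returns int

int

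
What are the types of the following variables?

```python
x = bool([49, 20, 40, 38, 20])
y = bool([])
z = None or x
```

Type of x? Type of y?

bool() returns bool; bool() returns bool

bool, bool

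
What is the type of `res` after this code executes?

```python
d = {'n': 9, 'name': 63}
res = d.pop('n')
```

dict.pop() returns the value (int)

int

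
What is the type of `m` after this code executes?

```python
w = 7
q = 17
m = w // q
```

int // int returns int (7 // 17 = 0)

int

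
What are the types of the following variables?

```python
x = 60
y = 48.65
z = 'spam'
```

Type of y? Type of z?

y is float; z is str

float, str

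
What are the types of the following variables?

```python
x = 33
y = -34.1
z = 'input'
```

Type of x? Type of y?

x is int; y is float

int, float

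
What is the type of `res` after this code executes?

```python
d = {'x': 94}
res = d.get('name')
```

dict.get() returns None when key 'name' is not found and no default given

NoneType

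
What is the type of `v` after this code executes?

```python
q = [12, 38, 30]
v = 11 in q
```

'in' operator returns bool

bool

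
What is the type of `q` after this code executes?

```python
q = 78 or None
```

'or' returns first truthy value (78, int)

int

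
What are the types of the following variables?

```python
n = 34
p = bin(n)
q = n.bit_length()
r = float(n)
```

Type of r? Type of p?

float() returns float; bin() returns str

float, str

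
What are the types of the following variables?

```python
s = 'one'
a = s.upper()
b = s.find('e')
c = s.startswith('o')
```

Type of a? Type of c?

str.upper() returns str; str.startswith() returns bool

str, bool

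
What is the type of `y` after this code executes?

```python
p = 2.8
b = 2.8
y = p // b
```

float // float returns float (floor division preserves float type)

float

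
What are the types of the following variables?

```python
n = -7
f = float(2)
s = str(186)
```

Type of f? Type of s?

f is float; s is str

float, str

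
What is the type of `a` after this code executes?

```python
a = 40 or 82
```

'or' returns the first truthy value (40, which is int)

int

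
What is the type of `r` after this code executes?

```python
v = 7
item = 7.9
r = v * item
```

int * float returns float (7 * 7.9 = 55.3)

float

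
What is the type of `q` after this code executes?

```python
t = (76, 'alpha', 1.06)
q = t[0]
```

Index 0 of tuple is 76 which is int

int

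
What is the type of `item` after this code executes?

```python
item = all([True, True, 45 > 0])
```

all() returns bool

bool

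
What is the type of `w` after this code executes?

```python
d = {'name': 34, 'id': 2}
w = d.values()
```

.values() returns a dict_values view object

dict_values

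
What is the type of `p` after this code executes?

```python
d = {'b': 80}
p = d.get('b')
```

dict.get() returns the value (int) when key is found

int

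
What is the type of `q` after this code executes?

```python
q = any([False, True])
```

any() returns bool

bool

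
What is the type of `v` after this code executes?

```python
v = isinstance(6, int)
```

isinstance() returns bool

bool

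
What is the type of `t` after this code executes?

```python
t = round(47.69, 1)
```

round() with ndigits arg returns float

float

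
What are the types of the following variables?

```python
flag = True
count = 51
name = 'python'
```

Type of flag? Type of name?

flag is bool; name is str

bool, str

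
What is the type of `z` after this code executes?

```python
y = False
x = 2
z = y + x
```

bool + int returns int (False is 0, so 0 + 2 = 2)

int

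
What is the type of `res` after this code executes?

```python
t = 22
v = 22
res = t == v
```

Equality comparison returns bool

bool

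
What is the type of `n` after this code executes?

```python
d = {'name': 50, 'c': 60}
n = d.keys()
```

.keys() returns a dict_keys view object

dict_keys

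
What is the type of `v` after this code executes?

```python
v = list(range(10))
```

list(range(...)) returns list

list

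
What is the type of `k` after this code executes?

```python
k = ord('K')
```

ord() returns int (Unicode code point)

int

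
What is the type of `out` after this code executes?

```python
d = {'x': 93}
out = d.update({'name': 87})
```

dict.update() returns None

NoneType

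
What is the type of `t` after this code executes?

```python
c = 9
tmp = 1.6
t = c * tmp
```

int * float returns float (9 * 1.6 = 14.4)

float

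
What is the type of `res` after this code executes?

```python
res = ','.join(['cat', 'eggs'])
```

str.join() returns str

str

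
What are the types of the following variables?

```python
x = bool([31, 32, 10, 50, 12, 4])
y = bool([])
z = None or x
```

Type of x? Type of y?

bool() returns bool; bool() returns bool

bool, bool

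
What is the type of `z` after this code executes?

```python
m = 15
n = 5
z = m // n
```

int // int returns int (15 // 5 = 3)

int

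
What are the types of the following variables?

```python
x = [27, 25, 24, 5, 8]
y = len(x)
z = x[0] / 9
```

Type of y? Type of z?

len() returns int; int / int returns float

int, float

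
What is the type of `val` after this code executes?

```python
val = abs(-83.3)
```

abs() of float returns float

float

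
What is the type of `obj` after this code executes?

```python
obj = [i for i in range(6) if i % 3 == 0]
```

A list comprehension [...] produces a list

list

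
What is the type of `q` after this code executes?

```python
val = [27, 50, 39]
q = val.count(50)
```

list.count() returns int

int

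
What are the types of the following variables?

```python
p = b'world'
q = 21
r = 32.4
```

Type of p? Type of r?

p is bytes; r is float

bytes, float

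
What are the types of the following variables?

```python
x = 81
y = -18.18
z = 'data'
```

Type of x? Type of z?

x is int; z is str

int, str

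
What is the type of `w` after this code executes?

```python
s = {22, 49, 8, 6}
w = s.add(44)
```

set.add() returns None (mutates in place)

NoneType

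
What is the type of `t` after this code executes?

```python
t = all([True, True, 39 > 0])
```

all() returns bool

bool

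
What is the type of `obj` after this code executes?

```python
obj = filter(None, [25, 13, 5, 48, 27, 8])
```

filter() returns a filter iterator object

filter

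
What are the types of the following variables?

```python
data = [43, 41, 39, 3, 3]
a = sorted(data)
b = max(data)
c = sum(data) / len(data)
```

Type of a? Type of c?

sorted() returns list; int / int returns float

list, float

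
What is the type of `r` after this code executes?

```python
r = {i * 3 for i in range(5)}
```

A set comprehension {expr for x in iterable} produces a set

set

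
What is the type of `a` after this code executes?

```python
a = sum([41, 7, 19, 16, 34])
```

sum() of ints returns int

int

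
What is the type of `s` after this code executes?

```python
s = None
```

None has type NoneType

NoneType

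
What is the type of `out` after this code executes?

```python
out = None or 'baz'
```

'or' with None returns the other value ('baz', str)

str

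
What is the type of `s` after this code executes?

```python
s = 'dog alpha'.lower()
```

str.lower() returns str

str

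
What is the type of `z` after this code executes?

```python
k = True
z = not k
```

'not' always returns bool

bool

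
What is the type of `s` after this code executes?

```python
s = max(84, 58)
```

max() of ints returns int

int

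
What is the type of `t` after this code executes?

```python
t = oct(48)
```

oct() returns str representation

str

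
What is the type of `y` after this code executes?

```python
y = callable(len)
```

callable() returns bool

bool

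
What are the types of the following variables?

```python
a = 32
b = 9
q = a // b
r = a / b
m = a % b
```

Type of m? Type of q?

int % int returns int; int // int returns int

int, int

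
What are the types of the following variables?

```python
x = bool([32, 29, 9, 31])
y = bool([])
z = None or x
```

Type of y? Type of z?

bool() returns bool; None or <bool> returns the bool

bool, bool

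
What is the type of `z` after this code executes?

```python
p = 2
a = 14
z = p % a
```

int % int returns int (2 % 14 = 2)

int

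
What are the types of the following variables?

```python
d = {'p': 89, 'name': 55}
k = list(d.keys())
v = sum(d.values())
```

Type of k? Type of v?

list(...) returns list; sum of int values returns int

list, int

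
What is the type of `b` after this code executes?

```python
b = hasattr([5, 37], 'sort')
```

hasattr() returns bool

bool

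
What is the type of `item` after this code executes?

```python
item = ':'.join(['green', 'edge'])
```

str.join() returns str

str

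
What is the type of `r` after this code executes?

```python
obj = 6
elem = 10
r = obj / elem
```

int / int always returns float in Python 3 (6 / 10 = 0.6)

float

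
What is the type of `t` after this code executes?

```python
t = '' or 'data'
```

'or' returns first truthy value ('data', which is str)

str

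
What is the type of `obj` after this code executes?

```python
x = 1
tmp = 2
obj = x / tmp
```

int / int always returns float in Python 3 (1 / 2 = 0.5)

float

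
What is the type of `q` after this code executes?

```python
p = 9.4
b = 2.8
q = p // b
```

float // float returns float (floor division preserves float type)

float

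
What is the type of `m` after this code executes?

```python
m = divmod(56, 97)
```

divmod() returns a tuple (quotient, remainder)

tuple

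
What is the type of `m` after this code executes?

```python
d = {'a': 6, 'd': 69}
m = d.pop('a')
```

dict.pop() returns the value (int)

int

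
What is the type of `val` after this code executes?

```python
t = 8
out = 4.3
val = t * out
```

int * float returns float (8 * 4.3 = 34.4)

float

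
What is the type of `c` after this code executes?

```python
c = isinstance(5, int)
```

isinstance() returns bool

bool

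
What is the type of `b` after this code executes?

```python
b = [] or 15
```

'or' returns first truthy value (15, which is int)

int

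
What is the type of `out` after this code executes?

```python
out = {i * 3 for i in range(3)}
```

A set comprehension {expr for x in iterable} produces a set

set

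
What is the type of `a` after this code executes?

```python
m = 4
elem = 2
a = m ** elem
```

int ** positive int returns int (4 ** 2 = 16)

int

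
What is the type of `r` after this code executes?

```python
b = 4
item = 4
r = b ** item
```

int ** positive int returns int (4 ** 4 = 256)

int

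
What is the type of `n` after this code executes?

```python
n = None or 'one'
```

'or' with None returns the other value ('one', str)

str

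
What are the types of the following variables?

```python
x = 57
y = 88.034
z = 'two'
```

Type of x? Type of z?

x is int; z is str

int, str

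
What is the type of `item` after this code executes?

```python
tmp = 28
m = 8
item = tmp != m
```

Comparison operators return bool

bool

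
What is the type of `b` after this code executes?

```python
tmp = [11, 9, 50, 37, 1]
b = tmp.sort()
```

list.sort() returns None (sorts in place)

NoneType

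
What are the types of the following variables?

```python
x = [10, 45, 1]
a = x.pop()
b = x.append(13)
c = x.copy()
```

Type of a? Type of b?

list.pop() returns the element (int); list.append() returns None

int, NoneType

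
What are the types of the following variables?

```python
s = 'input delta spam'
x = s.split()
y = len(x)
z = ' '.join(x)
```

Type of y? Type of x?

len() returns int; str.split() returns list

int, list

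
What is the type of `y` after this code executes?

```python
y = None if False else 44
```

Ternary: condition is False, else branch (44) taken → int

int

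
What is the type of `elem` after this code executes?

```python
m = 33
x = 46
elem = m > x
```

Comparison operators return bool

bool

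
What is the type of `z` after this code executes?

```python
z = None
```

None has type NoneType

NoneType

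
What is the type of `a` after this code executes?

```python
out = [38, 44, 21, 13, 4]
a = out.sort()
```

list.sort() returns None (sorts in place)

NoneType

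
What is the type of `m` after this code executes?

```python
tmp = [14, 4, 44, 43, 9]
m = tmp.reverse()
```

list.reverse() returns None

NoneType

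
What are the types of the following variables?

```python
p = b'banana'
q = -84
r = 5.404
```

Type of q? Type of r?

q is int; r is float

int, float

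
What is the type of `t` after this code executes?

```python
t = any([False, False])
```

any() returns bool

bool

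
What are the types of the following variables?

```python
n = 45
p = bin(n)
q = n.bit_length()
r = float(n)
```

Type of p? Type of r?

bin() returns str; float() returns float

str, float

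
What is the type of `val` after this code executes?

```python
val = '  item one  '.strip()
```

str.strip() returns str

str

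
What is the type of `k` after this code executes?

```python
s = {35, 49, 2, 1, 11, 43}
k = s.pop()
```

Popping from a set of ints returns int

int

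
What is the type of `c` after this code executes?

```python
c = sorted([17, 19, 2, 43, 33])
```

sorted() always returns list

list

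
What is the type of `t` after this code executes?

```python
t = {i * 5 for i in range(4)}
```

A set comprehension {expr for x in iterable} produces a set

set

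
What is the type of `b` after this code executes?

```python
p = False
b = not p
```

'not' always returns bool

bool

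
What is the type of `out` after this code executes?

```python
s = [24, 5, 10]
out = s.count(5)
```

list.count() returns int

int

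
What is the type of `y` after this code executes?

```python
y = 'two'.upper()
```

str.upper() returns str

str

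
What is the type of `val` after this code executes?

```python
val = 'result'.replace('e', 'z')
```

str.replace() returns str

str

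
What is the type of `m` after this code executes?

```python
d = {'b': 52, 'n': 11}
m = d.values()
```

.values() returns a dict_values view object

dict_values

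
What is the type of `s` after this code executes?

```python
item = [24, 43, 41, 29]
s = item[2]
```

Indexing a list of ints returns int (item[2] = 41)

int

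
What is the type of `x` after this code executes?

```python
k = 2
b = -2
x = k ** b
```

int ** negative int returns float

float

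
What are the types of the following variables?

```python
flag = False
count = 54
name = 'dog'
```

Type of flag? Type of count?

flag is bool; count is int

bool, int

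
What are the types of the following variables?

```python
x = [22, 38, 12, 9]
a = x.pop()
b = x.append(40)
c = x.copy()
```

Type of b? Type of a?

list.append() returns None; list.pop() returns the element (int)

NoneType, int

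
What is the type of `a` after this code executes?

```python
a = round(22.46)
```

round() with no ndigits arg returns int

int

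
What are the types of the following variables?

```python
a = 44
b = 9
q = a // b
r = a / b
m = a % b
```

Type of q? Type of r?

int // int returns int; int / int returns float

int, float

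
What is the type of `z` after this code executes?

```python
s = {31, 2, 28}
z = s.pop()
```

Popping from a set of ints returns int

int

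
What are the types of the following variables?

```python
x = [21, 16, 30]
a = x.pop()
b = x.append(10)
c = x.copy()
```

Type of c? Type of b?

list.copy() returns list; list.append() returns None

list, NoneType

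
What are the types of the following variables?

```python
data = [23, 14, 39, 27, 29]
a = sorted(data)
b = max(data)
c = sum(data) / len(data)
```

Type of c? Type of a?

int / int returns float; sorted() returns list

float, list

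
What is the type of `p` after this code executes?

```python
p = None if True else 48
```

Ternary: condition is True, if branch (None) taken → NoneType

NoneType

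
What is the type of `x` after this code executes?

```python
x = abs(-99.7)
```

abs() of float returns float

float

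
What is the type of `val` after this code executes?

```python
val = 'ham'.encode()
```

str.encode() returns bytes

bytes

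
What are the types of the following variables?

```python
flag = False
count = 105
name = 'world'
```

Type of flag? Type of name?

flag is bool; name is str

bool, str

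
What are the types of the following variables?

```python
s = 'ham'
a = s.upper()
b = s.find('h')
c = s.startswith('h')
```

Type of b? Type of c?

str.find() returns int; str.startswith() returns bool

int, bool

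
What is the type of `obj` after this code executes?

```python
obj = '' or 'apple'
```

'or' returns first truthy value ('apple', which is str)

str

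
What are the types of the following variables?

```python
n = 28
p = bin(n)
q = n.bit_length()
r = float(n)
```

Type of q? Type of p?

int.bit_length() returns int; bin() returns str

int, str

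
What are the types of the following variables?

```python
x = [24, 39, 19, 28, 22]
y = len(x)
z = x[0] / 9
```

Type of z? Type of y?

int / int returns float; len() returns int

float, int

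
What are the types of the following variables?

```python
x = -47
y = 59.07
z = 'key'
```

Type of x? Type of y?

x is int; y is float

int, float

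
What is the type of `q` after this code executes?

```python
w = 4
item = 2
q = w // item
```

int // int returns int (4 // 2 = 2)

int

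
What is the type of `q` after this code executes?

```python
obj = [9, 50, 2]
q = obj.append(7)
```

list.append() returns None (mutates in place)

NoneType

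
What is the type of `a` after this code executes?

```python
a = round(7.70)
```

round() with no ndigits arg returns int

int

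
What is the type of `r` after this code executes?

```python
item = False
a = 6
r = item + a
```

bool + int returns int (False is 0, so 0 + 6 = 6)

int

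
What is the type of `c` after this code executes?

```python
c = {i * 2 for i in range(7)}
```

A set comprehension {expr for x in iterable} produces a set

set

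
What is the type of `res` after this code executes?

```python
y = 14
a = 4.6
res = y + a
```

int + float returns float (14 + 4.6 = 18.6)

float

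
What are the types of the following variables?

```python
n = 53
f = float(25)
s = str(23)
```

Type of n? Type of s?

n is int; s is str

int, str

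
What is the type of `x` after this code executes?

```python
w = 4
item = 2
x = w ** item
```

int ** positive int returns int (4 ** 2 = 16)

int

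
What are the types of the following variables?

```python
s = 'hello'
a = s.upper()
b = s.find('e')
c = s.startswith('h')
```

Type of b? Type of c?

str.find() returns int; str.startswith() returns bool

int, bool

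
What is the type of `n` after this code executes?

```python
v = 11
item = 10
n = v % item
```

int % int returns int (11 % 10 = 1)

int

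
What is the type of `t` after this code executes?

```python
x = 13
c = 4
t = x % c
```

int % int returns int (13 % 4 = 1)

int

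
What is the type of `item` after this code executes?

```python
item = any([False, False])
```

any() returns bool

bool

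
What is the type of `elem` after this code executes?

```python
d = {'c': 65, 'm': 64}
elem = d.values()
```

.values() returns a dict_values view object

dict_values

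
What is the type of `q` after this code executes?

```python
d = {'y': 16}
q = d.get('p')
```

dict.get() returns None when key 'p' is not found and no default given

NoneType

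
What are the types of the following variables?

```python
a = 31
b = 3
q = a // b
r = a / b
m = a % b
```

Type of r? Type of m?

int / int returns float; int % int returns int

float, int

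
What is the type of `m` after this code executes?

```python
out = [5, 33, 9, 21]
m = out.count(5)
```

list.count() returns int

int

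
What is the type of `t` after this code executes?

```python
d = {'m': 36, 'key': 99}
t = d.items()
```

dict.items() returns a dict_items view

dict_items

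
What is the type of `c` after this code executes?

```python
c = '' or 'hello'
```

'or' returns first truthy value ('hello', which is str)

str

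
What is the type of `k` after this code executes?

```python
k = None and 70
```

'and' returns first falsy value (None)

NoneType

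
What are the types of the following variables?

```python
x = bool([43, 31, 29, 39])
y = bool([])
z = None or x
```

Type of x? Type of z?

bool() returns bool; None or <bool> returns the bool

bool, bool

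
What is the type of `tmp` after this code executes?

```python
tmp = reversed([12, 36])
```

reversed() on a list returns a list_reverseiterator

list_reverseiterator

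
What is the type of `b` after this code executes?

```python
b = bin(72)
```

bin() returns str representation

str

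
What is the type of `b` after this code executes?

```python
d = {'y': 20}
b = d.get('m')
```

dict.get() returns None when key 'm' is not found and no default given

NoneType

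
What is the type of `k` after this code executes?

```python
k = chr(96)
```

chr() returns str (single character)

str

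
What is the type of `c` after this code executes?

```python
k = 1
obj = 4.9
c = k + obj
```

int + float returns float (1 + 4.9 = 5.9)

float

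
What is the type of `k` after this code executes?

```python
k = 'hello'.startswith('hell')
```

str.startswith() returns bool

bool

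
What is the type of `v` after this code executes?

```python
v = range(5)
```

range() returns a range object

range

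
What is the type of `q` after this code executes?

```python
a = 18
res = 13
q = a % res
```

int % int returns int (18 % 13 = 5)

int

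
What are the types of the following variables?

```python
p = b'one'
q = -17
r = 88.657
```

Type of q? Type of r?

q is int; r is float

int, float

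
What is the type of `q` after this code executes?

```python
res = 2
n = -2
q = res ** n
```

int ** negative int returns float

float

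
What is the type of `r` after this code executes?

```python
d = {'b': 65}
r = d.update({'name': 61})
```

dict.update() returns None

NoneType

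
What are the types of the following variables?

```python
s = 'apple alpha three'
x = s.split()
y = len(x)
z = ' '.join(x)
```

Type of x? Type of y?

str.split() returns list; len() returns int

list, int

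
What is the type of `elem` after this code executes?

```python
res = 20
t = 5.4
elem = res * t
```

int * float returns float (20 * 5.4 = 108.0)

float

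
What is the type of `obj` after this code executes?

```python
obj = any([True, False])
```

any() returns bool

bool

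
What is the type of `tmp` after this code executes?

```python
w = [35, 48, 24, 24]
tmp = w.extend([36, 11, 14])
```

list.extend() returns None

NoneType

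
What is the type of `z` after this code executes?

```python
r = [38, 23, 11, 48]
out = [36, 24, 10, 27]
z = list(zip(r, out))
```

list(zip(...)) returns a list of tuples

list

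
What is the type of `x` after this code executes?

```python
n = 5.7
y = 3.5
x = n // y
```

float // float returns float (floor division preserves float type)

float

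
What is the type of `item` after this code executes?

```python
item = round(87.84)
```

round() with no ndigits arg returns int

int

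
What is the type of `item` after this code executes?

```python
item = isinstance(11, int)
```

isinstance() returns bool

bool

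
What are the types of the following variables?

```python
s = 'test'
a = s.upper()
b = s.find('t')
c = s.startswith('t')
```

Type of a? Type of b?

str.upper() returns str; str.find() returns int

str, int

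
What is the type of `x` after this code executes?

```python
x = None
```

None has type NoneType

NoneType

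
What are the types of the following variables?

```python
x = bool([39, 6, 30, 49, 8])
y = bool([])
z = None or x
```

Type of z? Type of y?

None or <bool> returns the bool; bool() returns bool

bool, bool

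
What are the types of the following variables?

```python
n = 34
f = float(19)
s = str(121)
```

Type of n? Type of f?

n is int; f is float

int, float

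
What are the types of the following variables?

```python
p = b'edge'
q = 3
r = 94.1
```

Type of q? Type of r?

q is int; r is float

int, float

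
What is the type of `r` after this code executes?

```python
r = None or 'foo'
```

'or' with None returns the other value ('foo', str)

str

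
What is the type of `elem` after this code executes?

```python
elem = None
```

None has type NoneType

NoneType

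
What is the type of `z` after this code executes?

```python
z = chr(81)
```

chr() returns str (single character)

str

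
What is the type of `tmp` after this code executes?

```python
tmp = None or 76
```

'or' with None returns the other value (76, int)

int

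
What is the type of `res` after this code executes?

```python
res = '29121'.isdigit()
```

str.isdigit() returns bool

bool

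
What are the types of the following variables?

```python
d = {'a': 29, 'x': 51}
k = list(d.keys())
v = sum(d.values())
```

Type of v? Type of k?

sum of int values returns int; list(...) returns list

int, list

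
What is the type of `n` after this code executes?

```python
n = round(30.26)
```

round() with no ndigits arg returns int

int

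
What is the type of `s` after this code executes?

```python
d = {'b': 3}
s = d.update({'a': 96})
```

dict.update() returns None

NoneType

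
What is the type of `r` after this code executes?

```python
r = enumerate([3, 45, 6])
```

enumerate() returns an enumerate iterator object

enumerate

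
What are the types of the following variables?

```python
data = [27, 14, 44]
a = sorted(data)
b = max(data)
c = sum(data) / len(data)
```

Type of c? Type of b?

int / int returns float; max of ints returns int

float, int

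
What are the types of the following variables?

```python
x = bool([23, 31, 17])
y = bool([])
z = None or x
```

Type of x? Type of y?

bool() returns bool; bool() returns bool

bool, bool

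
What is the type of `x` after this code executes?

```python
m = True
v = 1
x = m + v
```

bool + int returns int (True is 1, so 1 + 1 = 2)

int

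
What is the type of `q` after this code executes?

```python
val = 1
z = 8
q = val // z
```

int // int returns int (1 // 8 = 0)

int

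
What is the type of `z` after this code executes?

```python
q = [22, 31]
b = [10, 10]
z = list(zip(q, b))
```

list(zip(...)) returns a list of tuples

list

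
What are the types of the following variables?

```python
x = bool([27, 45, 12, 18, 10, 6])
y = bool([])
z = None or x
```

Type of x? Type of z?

bool() returns bool; None or <bool> returns the bool

bool, bool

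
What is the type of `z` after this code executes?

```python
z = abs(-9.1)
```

abs() of float returns float

float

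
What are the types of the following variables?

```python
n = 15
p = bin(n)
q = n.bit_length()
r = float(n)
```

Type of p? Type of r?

bin() returns str; float() returns float

str, float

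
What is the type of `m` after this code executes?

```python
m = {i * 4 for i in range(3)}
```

A set comprehension {expr for x in iterable} produces a set

set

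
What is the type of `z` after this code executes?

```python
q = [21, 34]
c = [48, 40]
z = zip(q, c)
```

zip() returns a zip iterator object

zip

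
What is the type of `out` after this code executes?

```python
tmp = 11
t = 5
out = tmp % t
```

int % int returns int (11 % 5 = 1)

int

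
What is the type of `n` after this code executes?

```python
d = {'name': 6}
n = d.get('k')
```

dict.get() returns None when key 'k' is not found and no default given

NoneType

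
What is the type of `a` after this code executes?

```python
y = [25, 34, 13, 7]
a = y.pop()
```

list.pop() returns the popped element (int here)

int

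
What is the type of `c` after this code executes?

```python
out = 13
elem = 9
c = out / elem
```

int / int always returns float in Python 3 (13 / 9 = 1.44444)

float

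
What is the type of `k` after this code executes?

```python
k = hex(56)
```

hex() returns str representation

str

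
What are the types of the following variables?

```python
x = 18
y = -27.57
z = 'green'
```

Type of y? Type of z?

y is float; z is str

float, str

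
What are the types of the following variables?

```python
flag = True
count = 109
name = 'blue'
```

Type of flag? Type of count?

flag is bool; count is int

bool, int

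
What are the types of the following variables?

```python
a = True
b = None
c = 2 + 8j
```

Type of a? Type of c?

a is bool; c is complex

bool, complex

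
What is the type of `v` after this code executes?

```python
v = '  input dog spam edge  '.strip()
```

str.strip() returns str

str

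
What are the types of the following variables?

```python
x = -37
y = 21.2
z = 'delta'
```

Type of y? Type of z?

y is float; z is str

float, str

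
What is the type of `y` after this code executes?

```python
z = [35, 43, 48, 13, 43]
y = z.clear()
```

list.clear() returns None

NoneType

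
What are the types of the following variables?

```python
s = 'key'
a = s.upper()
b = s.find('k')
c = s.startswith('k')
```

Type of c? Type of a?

str.startswith() returns bool; str.upper() returns str

bool, str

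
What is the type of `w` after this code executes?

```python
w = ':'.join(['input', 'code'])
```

str.join() returns str

str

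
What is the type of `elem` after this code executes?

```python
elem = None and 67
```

'and' returns first falsy value (None)

NoneType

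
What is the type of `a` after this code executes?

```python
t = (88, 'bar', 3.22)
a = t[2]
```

Index 2 of tuple is 3.22 which is float

float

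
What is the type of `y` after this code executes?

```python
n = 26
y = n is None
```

'is' comparison returns bool

bool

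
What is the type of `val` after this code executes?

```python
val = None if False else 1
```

Ternary: condition is False, else branch (1) taken → int

int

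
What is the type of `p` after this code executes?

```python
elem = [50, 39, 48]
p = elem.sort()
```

list.sort() returns None (sorts in place)

NoneType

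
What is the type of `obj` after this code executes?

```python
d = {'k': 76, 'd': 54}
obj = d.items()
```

dict.items() returns a dict_items view

dict_items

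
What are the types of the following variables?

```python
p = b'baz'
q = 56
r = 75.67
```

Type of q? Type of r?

q is int; r is float

int, float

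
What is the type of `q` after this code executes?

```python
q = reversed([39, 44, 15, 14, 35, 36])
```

reversed() on a list returns a list_reverseiterator

list_reverseiterator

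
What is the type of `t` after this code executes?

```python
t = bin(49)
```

bin() returns str representation

str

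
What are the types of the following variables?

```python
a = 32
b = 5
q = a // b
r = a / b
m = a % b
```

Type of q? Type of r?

int // int returns int; int / int returns float

int, float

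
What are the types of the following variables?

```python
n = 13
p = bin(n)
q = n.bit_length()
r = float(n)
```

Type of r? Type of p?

float() returns float; bin() returns str

float, str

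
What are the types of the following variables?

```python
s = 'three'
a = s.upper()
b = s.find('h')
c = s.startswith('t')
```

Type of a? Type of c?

str.upper() returns str; str.startswith() returns bool

str, bool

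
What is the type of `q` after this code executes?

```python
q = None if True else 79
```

Ternary: condition is True, if branch (None) taken → NoneType

NoneType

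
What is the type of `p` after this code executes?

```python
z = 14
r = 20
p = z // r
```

int // int returns int (14 // 20 = 0)

int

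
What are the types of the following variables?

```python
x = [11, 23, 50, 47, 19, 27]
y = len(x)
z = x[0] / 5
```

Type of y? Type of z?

len() returns int; int / int returns float

int, float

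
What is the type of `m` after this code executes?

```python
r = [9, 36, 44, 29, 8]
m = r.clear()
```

list.clear() returns None

NoneType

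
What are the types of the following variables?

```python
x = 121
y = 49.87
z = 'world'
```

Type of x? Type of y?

x is int; y is float

int, float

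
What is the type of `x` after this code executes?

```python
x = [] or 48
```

'or' returns first truthy value (48, which is int)

int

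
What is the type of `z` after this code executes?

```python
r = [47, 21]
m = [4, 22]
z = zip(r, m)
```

zip() returns a zip iterator object

zip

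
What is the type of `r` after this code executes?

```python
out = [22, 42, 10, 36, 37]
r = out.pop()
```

list.pop() returns the popped element (int here)

int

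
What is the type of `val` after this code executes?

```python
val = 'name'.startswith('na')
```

str.startswith() returns bool

bool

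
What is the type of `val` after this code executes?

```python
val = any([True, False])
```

any() returns bool

bool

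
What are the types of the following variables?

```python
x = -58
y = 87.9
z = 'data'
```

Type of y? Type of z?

y is float; z is str

float, str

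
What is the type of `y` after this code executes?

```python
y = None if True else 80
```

Ternary: condition is True, if branch (None) taken → NoneType

NoneType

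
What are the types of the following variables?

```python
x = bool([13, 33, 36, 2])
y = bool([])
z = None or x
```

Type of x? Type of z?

bool() returns bool; None or <bool> returns the bool

bool, bool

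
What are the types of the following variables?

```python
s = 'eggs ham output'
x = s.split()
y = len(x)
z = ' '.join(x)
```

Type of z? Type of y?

str.join() returns str; len() returns int

str, int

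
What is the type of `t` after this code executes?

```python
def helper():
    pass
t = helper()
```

A function with no return statement returns None

NoneType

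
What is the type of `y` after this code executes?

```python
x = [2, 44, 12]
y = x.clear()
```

list.clear() returns None

NoneType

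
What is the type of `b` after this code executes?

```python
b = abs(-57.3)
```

abs() of float returns float

float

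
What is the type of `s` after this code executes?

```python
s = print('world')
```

print() returns None

NoneType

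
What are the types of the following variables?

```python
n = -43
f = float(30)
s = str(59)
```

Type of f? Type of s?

f is float; s is str

float, str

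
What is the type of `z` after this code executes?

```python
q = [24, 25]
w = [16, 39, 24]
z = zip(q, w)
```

zip() returns a zip iterator object

zip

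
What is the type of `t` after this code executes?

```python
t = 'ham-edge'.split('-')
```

str.split() returns list

list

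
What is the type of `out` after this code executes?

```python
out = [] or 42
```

'or' returns first truthy value (42, which is int)

int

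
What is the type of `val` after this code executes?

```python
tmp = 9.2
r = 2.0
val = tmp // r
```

float // float returns float (floor division preserves float type)

float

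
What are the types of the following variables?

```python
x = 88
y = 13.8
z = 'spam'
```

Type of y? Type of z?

y is float; z is str

float, str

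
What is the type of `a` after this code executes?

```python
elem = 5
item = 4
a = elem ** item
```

int ** positive int returns int (5 ** 4 = 625)

int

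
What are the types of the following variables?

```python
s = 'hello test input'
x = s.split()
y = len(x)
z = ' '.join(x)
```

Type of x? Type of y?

str.split() returns list; len() returns int

list, int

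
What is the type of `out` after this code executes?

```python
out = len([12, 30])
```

len() always returns int

int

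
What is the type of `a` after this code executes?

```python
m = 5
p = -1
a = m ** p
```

int ** negative int returns float

float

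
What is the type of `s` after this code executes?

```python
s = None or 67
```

'or' with None returns the other value (67, int)

int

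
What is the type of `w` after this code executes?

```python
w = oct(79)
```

oct() returns str representation

str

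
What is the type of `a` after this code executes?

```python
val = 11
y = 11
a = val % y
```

int % int returns int (11 % 11 = 0)

int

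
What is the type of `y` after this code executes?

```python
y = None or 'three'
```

'or' with None returns the other value ('three', str)

str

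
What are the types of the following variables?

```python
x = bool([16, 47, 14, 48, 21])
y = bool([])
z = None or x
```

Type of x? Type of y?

bool() returns bool; bool() returns bool

bool, bool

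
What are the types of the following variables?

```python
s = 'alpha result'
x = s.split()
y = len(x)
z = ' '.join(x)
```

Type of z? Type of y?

str.join() returns str; len() returns int

str, int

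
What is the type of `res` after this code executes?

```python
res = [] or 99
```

'or' returns first truthy value (99, which is int)

int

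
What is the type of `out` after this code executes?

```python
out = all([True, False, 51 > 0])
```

all() returns bool

bool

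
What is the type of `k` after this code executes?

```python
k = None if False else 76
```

Ternary: condition is False, else branch (76) taken → int

int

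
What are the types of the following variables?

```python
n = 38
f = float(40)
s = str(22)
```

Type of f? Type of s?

f is float; s is str

float, str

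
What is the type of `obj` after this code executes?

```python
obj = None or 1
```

'or' with None returns the other value (1, int)

int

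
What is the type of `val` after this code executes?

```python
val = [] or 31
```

'or' returns first truthy value (31, which is int)

int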